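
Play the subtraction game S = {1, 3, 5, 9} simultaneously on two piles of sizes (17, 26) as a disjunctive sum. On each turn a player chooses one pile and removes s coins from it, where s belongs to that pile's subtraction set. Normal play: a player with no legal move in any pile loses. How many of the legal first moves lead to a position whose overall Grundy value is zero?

All piles use S = {1, 3, 5, 9}:
G(0) = 0
G(1) = mex{0} = 1
G(2) = mex{1} = 0
G(3) = mex{0,0} = 1
G(4) = mex{1,1} = 0
G(5) = mex{0,0,0} = 1
G(6) = mex{1,1,1} = 0
G(7) = mex{0,0,0} = 1
G(8) = mex{1,1,1} = 0
G(9) = mex{0,0,0,0} = 1
G(10) = mex{1,1,1,1} = 0
G(11) = mex{0,0,0,0} = 1
G(12) = mex{1,1,1,1} = 0
G(13) = mex{0,0,0,0} = 1
G(14) = mex{1,1,1,1} = 0
G(15) = mex{0,0,0,0} = 1
G(16) = mex{1,1,1,1} = 0
G(17) = mex{0,0,0,0} = 1
G(18) = mex{1,1,1,1} = 0
G(19) = mex{0,0,0,0} = 1
G(20) = mex{1,1,1,1} = 0
G(21) = mex{0,0,0,0} = 1
G(22) = mex{1,1,1,1} = 0
G(23) = mex{0,0,0,0} = 1
G(24) = mex{1,1,1,1} = 0
G(25) = mex{0,0,0,0} = 1
G(26) = mex{1,1,1,1} = 0
Pile A: G(17) = 1.
Pile B: G(26) = 0.
Combined Grundy value = 1 ⊕ 0 = 1.
A winning move leaves total XOR = 0, i.e. changes one component's Grundy value g to g ⊕ X where X is the current total.
Pile A: need g' = 1⊕1 = 0. Options: 17−1→G=0, 17−3→G=0, 17−5→G=0, 17−9→G=0. Hits: 4.
Pile B: need g' = 0⊕1 = 1. Options: 26−1→G=1, 26−3→G=1, 26−5→G=1, 26−9→G=1. Hits: 4.

8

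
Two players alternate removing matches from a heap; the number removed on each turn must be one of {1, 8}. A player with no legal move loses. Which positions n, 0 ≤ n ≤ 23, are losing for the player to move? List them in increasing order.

0, 2, 4, 6, 9, 11, 13, 15, 18, 20, 22

G(0) = 0
G(1) = mex{0} = 1
G(2) = mex{1} = 0
G(3) = mex{0} = 1
G(4) = mex{1} = 0
G(5) = mex{0} = 1
G(6) = mex{1} = 0
G(7) = mex{0} = 1
G(8) = mex{1,0} = 2
G(9) = mex{2,1} = 0
G(10) = mex{0,0} = 1
G(11) = mex{1,1} = 0
G(12) = mex{0,0} = 1
G(13) = mex{1,1} = 0
G(14) = mex{0,0} = 1
G(15) = mex{1,1} = 0
G(16) = mex{0,2} = 1
G(17) = mex{1,0} = 2
G(18) = mex{2,1} = 0
G(19) = mex{0,0} = 1
G(20) = mex{1,1} = 0
G(21) = mex{0,0} = 1
G(22) = mex{1,1} = 0
G(23) = mex{0,0} = 1
P-positions are exactly the n with G(n) = 0.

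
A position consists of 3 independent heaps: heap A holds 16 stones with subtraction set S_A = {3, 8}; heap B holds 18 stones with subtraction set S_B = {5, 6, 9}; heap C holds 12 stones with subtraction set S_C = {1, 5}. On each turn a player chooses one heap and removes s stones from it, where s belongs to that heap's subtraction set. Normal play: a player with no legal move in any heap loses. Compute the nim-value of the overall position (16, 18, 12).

1

Heap A, S = {3, 8}:
n :  0  1  2  3  4  5  6  7  8  9 10 11 12 13 14 15 16
G :  0  0  0  1  1  1  0  0  2  1  1  0  0  0  1  1  1
G_A(16) = 1.
Heap B, S = {5, 6, 9}:
n :  0  1  2  3  4  5  6  7  8  9 10 11 12 13 14 15 16 17 18
G :  0  0  0  0  0  1  1  1  1  1  2  2  2  2  0  0  0  0  0
G_B(18) = 0.
Heap C, S = {1, 5}:
G(0) = 0
G(1) = mex{0} = 1
G(2) = mex{1} = 0
G(3) = mex{0} = 1
G(4) = mex{1} = 0
G(5) = mex{0,0} = 1
G(6) = mex{1,1} = 0
G(7) = mex{0,0} = 1
G(8) = mex{1,1} = 0
G(9) = mex{0,0} = 1
G(10) = mex{1,1} = 0
G(11) = mex{0,0} = 1
G(12) = mex{1,1} = 0
G_C(12) = 0.
Combined Grundy value = 1 ⊕ 0 ⊕ 0 = 1.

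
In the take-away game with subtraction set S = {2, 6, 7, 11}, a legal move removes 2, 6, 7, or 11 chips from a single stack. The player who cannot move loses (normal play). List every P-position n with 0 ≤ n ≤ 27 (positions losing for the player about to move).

0, 1, 4, 5, 9, 13, 14, 17, 18, 22, 26, 27

G(0) = 0
G(1) = mex{} = 0
G(2) = mex{0} = 1
G(3) = mex{0} = 1
G(4) = mex{1} = 0
G(5) = mex{1} = 0
G(6) = mex{0,0} = 1
G(7) = mex{0,0,0} = 1
G(8) = mex{1,1,0} = 2
G(9) = mex{1,1,1} = 0
G(10) = mex{2,0,1} = 3
G(11) = mex{0,0,0,0} = 1
G(12) = mex{3,1,0,0} = 2
G(13) = mex{1,1,1,1} = 0
G(14) = mex{2,2,1,1} = 0
G(15) = mex{0,0,2,0} = 1
G(16) = mex{0,3,0,0} = 1
G(17) = mex{1,1,3,1} = 0
G(18) = mex{1,2,1,1} = 0
G(19) = mex{0,0,2,2} = 1
G(20) = mex{0,0,0,0} = 1
G(21) = mex{1,1,0,3} = 2
G(22) = mex{1,1,1,1} = 0
G(23) = mex{2,0,1,2} = 3
G(24) = mex{0,0,0,0} = 1
G(25) = mex{3,1,0,0} = 2
G(26) = mex{1,1,1,1} = 0
G(27) = mex{2,2,1,1} = 0
P-positions are exactly the n with G(n) = 0.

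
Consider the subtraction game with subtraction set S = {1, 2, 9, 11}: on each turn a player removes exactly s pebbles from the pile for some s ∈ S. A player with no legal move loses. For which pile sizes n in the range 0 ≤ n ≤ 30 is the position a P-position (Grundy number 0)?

G(0) = 0
G(1) = mex{0} = 1
G(2) = mex{1,0} = 2
G(3) = mex{2,1} = 0
G(4) = mex{0,2} = 1
G(5) = mex{1,0} = 2
G(6) = mex{2,1} = 0
G(7) = mex{0,2} = 1
G(8) = mex{1,0} = 2
G(9) = mex{2,1,0} = 3
G(10) = mex{3,2,1} = 0
G(11) = mex{0,3,2,0} = 1
G(12) = mex{1,0,0,1} = 2
G(13) = mex{2,1,1,2} = 0
G(14) = mex{0,2,2,0} = 1
G(15) = mex{1,0,0,1} = 2
G(16) = mex{2,1,1,2} = 0
G(17) = mex{0,2,2,0} = 1
G(18) = mex{1,0,3,1} = 2
G(19) = mex{2,1,0,2} = 3
G(20) = mex{3,2,1,3} = 0
G(21) = mex{0,3,2,0} = 1
G(22) = mex{1,0,0,1} = 2
G(23) = mex{2,1,1,2} = 0
G(24) = mex{0,2,2,0} = 1
G(25) = mex{1,0,0,1} = 2
G(26) = mex{2,1,1,2} = 0
G(27) = mex{0,2,2,0} = 1
G(28) = mex{1,0,3,1} = 2
G(29) = mex{2,1,0,2} = 3
G(30) = mex{3,2,1,3} = 0
P-positions are exactly the n with G(n) = 0.

0, 3, 6, 10, 13, 16, 20, 23, 26, 30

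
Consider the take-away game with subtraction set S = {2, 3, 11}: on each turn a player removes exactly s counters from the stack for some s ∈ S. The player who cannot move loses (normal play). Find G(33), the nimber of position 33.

G(0) = 0
G(1) = mex{} = 0
G(2) = mex{0} = 1
G(3) = mex{0,0} = 1
G(4) = mex{1,0} = 2
G(5) = mex{1,1} = 0
G(6) = mex{2,1} = 0
G(7) = mex{0,2} = 1
G(8) = mex{0,0} = 1
G(9) = mex{1,0} = 2
G(10) = mex{1,1} = 0
G(11) = mex{2,1,0} = 3
G(12) = mex{0,2,0} = 1
G(13) = mex{3,0,1} = 2
G(14) = mex{1,3,1} = 0
G(15) = mex{2,1,2} = 0
G(16) = mex{0,2,0} = 1
G(17) = mex{0,0,0} = 1
G(18) = mex{1,0,1} = 2
G(19) = mex{1,1,1} = 0
G(20) = mex{2,1,2} = 0
G(21) = mex{0,2,0} = 1
G(22) = mex{0,0,3} = 1
G(23) = mex{1,0,1} = 2
G(24) = mex{1,1,2} = 0
G(25) = mex{2,1,0} = 3
G(26) = mex{0,2,0} = 1
G(27) = mex{3,0,1} = 2
G(28) = mex{1,3,1} = 0
G(29) = mex{2,1,2} = 0
G(30) = mex{0,2,0} = 1
G(31) = mex{0,0,0} = 1
G(32) = mex{1,0,1} = 2
G(33) = mex{1,1,1} = 0

0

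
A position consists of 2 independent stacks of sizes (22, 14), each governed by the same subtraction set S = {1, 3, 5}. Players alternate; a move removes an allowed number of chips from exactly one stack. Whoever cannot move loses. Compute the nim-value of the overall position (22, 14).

0

All stacks use S = {1, 3, 5}:
G(0) = 0
G(1) = mex{0} = 1
G(2) = mex{1} = 0
G(3) = mex{0,0} = 1
G(4) = mex{1,1} = 0
G(5) = mex{0,0,0} = 1
G(6) = mex{1,1,1} = 0
G(7) = mex{0,0,0} = 1
G(8) = mex{1,1,1} = 0
G(9) = mex{0,0,0} = 1
G(10) = mex{1,1,1} = 0
G(11) = mex{0,0,0} = 1
G(12) = mex{1,1,1} = 0
G(13) = mex{0,0,0} = 1
G(14) = mex{1,1,1} = 0
G(15) = mex{0,0,0} = 1
G(16) = mex{1,1,1} = 0
G(17) = mex{0,0,0} = 1
G(18) = mex{1,1,1} = 0
G(19) = mex{0,0,0} = 1
G(20) = mex{1,1,1} = 0
G(21) = mex{0,0,0} = 1
G(22) = mex{1,1,1} = 0
Stack A: G(22) = 0.
Stack B: G(14) = 0.
Combined Grundy value = 0 ⊕ 0 = 0.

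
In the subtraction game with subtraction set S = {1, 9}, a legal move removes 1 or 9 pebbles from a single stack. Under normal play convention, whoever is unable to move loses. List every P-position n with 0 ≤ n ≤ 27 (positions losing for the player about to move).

0, 2, 4, 6, 8, 10, 12, 14, 16, 18, 20, 22, 24, 26

n :  0  1  2  3  4  5  6  7  8  9 10 11 12 13 14 15 16 17 18 19 20 21 22 23 24 25 26 27
G :  0  1  0  1  0  1  0  1  0  1  0  1  0  1  0  1  0  1  0  1  0  1  0  1  0  1  0  1
P-positions are exactly the n with G(n) = 0.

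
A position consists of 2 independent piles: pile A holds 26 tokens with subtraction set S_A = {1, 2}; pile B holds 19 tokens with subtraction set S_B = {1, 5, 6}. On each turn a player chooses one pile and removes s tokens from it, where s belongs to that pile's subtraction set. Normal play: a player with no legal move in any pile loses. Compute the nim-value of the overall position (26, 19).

Pile A, S = {1, 2}:
G(0) = 0
G(1) = mex{0} = 1
G(2) = mex{1,0} = 2
G(3) = mex{2,1} = 0
G(4) = mex{0,2} = 1
G(5) = mex{1,0} = 2
G(6) = mex{2,1} = 0
G(7) = mex{0,2} = 1
G(8) = mex{1,0} = 2
G(9) = mex{2,1} = 0
G(10) = mex{0,2} = 1
G(11) = mex{1,0} = 2
G(12) = mex{2,1} = 0
G(13) = mex{0,2} = 1
G(14) = mex{1,0} = 2
G(15) = mex{2,1} = 0
G(16) = mex{0,2} = 1
G(17) = mex{1,0} = 2
G(18) = mex{2,1} = 0
G(19) = mex{0,2} = 1
G(20) = mex{1,0} = 2
G(21) = mex{2,1} = 0
G(22) = mex{0,2} = 1
G(23) = mex{1,0} = 2
G(24) = mex{2,1} = 0
G(25) = mex{0,2} = 1
G(26) = mex{1,0} = 2
G_A(26) = 2.
Pile B, S = {1, 5, 6}:
G(0) = 0
G(1) = mex{0} = 1
G(2) = mex{1} = 0
G(3) = mex{0} = 1
G(4) = mex{1} = 0
G(5) = mex{0,0} = 1
G(6) = mex{1,1,0} = 2
G(7) = mex{2,0,1} = 3
G(8) = mex{3,1,0} = 2
G(9) = mex{2,0,1} = 3
G(10) = mex{3,1,0} = 2
G(11) = mex{2,2,1} = 0
G(12) = mex{0,3,2} = 1
G(13) = mex{1,2,3} = 0
G(14) = mex{0,3,2} = 1
G(15) = mex{1,2,3} = 0
G(16) = mex{0,0,2} = 1
G(17) = mex{1,1,0} = 2
G(18) = mex{2,0,1} = 3
G(19) = mex{3,1,0} = 2
G_B(19) = 2.
Combined Grundy value = 2 ⊕ 2 = 0.

0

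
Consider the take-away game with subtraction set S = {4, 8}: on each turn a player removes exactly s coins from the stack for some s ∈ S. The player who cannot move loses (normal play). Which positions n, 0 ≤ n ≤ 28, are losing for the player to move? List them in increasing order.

G(0) = 0
G(1) = mex{} = 0
G(2) = mex{} = 0
G(3) = mex{} = 0
G(4) = mex{0} = 1
G(5) = mex{0} = 1
G(6) = mex{0} = 1
G(7) = mex{0} = 1
G(8) = mex{1,0} = 2
G(9) = mex{1,0} = 2
G(10) = mex{1,0} = 2
G(11) = mex{1,0} = 2
G(12) = mex{2,1} = 0
G(13) = mex{2,1} = 0
G(14) = mex{2,1} = 0
G(15) = mex{2,1} = 0
G(16) = mex{0,2} = 1
G(17) = mex{0,2} = 1
G(18) = mex{0,2} = 1
G(19) = mex{0,2} = 1
G(20) = mex{1,0} = 2
G(21) = mex{1,0} = 2
G(22) = mex{1,0} = 2
G(23) = mex{1,0} = 2
G(24) = mex{2,1} = 0
G(25) = mex{2,1} = 0
G(26) = mex{2,1} = 0
G(27) = mex{2,1} = 0
G(28) = mex{0,2} = 1
P-positions are exactly the n with G(n) = 0.

0, 1, 2, 3, 12, 13, 14, 15, 24, 25, 26, 27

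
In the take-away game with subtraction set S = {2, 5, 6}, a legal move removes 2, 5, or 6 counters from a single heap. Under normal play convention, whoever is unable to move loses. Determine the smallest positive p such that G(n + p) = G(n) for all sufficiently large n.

11

G(0) = 0
G(1) = mex{} = 0
G(2) = mex{0} = 1
G(3) = mex{0} = 1
G(4) = mex{1} = 0
G(5) = mex{1,0} = 2
G(6) = mex{0,0,0} = 1
G(7) = mex{2,1,0} = 3
G(8) = mex{1,1,1} = 0
G(9) = mex{3,0,1} = 2
G(10) = mex{0,2,0} = 1
G(11) = mex{2,1,2} = 0
G(12) = mex{1,3,1} = 0
G(13) = mex{0,0,3} = 1
G(14) = mex{0,2,0} = 1
G(15) = mex{1,1,2} = 0
G(16) = mex{1,0,1} = 2
G(17) = mex{0,0,0} = 1
G(18) = mex{2,1,0} = 3
G(19) = mex{1,1,1} = 0
G(20) = mex{3,0,1} = 2
G(21) = mex{0,2,0} = 1
G(22) = mex{2,1,2} = 0
G(23) = mex{1,3,1} = 0
G(n+11) = G(n) holds for n = 0,…,5 (a full window of length max(S) = 6), so the sequence is purely periodic with period 11.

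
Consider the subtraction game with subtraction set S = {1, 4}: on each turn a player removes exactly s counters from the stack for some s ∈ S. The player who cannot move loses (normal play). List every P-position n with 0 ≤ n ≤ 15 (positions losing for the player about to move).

n :  0  1  2  3  4  5  6  7  8  9 10 11 12 13 14 15
G :  0  1  0  1  2  0  1  0  1  2  0  1  0  1  2  0
P-positions are exactly the n with G(n) = 0.

0, 2, 5, 7, 10, 12, 15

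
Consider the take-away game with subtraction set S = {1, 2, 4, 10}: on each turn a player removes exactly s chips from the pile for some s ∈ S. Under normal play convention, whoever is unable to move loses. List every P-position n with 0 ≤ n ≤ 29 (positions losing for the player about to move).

n :  0  1  2  3  4  5  6  7  8  9 10 11 12 13 14 15 16 17 18 19 20 21 22 23 24 25 26 27 28 29
G :  0  1  2  0  1  2  0  1  2  0  1  2  0  1  2  0  1  2  0  1  2  0  1  2  0  1  2  0  1  2
P-positions are exactly the n with G(n) = 0.

0, 3, 6, 9, 12, 15, 18, 21, 24, 27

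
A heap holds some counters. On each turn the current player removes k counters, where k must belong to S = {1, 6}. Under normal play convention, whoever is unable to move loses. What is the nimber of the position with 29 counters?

1

G(0) = 0
G(1) = mex{0} = 1
G(2) = mex{1} = 0
G(3) = mex{0} = 1
G(4) = mex{1} = 0
G(5) = mex{0} = 1
G(6) = mex{1,0} = 2
G(7) = mex{2,1} = 0
G(8) = mex{0,0} = 1
G(9) = mex{1,1} = 0
G(10) = mex{0,0} = 1
G(11) = mex{1,1} = 0
G(12) = mex{0,2} = 1
G(13) = mex{1,0} = 2
G(14) = mex{2,1} = 0
G(15) = mex{0,0} = 1
G(16) = mex{1,1} = 0
G(17) = mex{0,0} = 1
G(18) = mex{1,1} = 0
G(19) = mex{0,2} = 1
G(20) = mex{1,0} = 2
G(21) = mex{2,1} = 0
G(22) = mex{0,0} = 1
G(23) = mex{1,1} = 0
G(24) = mex{0,0} = 1
G(25) = mex{1,1} = 0
G(26) = mex{0,2} = 1
G(27) = mex{1,0} = 2
G(28) = mex{2,1} = 0
G(29) = mex{0,0} = 1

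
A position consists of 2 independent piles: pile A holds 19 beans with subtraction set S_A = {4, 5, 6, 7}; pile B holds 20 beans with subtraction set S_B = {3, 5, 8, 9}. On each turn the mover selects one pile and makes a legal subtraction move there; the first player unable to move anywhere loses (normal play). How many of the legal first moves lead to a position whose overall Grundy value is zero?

Pile A, S = {4, 5, 6, 7}:
n :  0  1  2  3  4  5  6  7  8  9 10 11 12 13 14 15 16 17 18 19
G :  0  0  0  0  1  1  1  1  2  2  2  0  0  0  0  1  1  1  1  2
G_A(19) = 2.
Pile B, S = {3, 5, 8, 9}:
G(0) = 0
G(1) = mex{} = 0
G(2) = mex{} = 0
G(3) = mex{0} = 1
G(4) = mex{0} = 1
G(5) = mex{0,0} = 1
G(6) = mex{1,0} = 2
G(7) = mex{1,0} = 2
G(8) = mex{1,1,0} = 2
G(9) = mex{2,1,0,0} = 3
G(10) = mex{2,1,0,0} = 3
G(11) = mex{2,2,1,0} = 3
G(12) = mex{3,2,1,1} = 0
G(13) = mex{3,2,1,1} = 0
G(14) = mex{3,3,2,1} = 0
G(15) = mex{0,3,2,2} = 1
G(16) = mex{0,3,2,2} = 1
G(17) = mex{0,0,3,2} = 1
G(18) = mex{1,0,3,3} = 2
G(19) = mex{1,0,3,3} = 2
G(20) = mex{1,1,0,3} = 2
G_B(20) = 2.
Combined Grundy value = 2 ⊕ 2 = 0.
A winning move leaves total XOR = 0, i.e. changes one component's Grundy value g to g ⊕ X where X is the current total.
Pile A: target g' = 2⊕0 = 2, but every legal move changes the Grundy value (mex property), so 0 moves.
Pile B: target g' = 2⊕0 = 2, but every legal move changes the Grundy value (mex property), so 0 moves.

0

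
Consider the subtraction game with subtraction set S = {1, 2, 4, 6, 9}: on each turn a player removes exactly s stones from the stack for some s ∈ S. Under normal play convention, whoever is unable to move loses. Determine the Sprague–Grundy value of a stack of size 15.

4

G(0) = 0
G(1) = mex{0} = 1
G(2) = mex{1,0} = 2
G(3) = mex{2,1} = 0
G(4) = mex{0,2,0} = 1
G(5) = mex{1,0,1} = 2
G(6) = mex{2,1,2,0} = 3
G(7) = mex{3,2,0,1} = 4
G(8) = mex{4,3,1,2} = 0
G(9) = mex{0,4,2,0,0} = 1
G(10) = mex{1,0,3,1,1} = 2
G(11) = mex{2,1,4,2,2} = 0
G(12) = mex{0,2,0,3,0} = 1
G(13) = mex{1,0,1,4,1} = 2
G(14) = mex{2,1,2,0,2} = 3
G(15) = mex{3,2,0,1,3} = 4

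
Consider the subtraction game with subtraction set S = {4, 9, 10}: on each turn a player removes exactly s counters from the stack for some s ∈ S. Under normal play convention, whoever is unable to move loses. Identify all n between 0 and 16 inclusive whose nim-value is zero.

0, 1, 2, 3, 8, 14, 15, 16

n :  0  1  2  3  4  5  6  7  8  9 10 11 12 13 14 15 16
G :  0  0  0  0  1  1  1  1  0  2  2  2  1  3  0  0  0
P-positions are exactly the n with G(n) = 0.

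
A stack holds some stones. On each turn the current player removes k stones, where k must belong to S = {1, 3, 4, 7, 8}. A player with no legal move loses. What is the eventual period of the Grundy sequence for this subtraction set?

11

n :  0  1  2  3  4  5  6  7  8  9 10 11 12 13 14 15 16 17 18 19 20 21 22 23
G :  0  1  0  1  2  3  2  3  4  5  4  0  1  0  1  2  3  2  3  4  5  4  0  1
G(n+11) = G(n) holds for n = 0,…,7 (a full window of length max(S) = 8), so the sequence is purely periodic with period 11.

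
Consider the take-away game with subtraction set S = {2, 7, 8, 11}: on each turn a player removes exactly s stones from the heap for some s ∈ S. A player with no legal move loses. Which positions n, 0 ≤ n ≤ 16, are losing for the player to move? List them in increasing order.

0, 1, 4, 5, 10, 14

n :  0  1  2  3  4  5  6  7  8  9 10 11 12 13 14 15 16
G :  0  0  1  1  0  0  1  1  2  2  0  3  1  2  0  3  1
P-positions are exactly the n with G(n) = 0.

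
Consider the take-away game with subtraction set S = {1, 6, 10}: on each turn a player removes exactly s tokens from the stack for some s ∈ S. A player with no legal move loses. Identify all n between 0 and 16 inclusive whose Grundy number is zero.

n :  0  1  2  3  4  5  6  7  8  9 10 11 12 13 14 15 16
G :  0  1  0  1  0  1  2  0  1  0  1  0  1  2  3  2  0
P-positions are exactly the n with G(n) = 0.

0, 2, 4, 7, 9, 11, 16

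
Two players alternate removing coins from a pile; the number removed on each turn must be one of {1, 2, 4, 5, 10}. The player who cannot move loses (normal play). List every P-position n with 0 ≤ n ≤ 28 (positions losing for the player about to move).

0, 3, 6, 9, 12, 15, 18, 21, 24, 27

n :  0  1  2  3  4  5  6  7  8  9 10 11 12 13 14 15 16 17 18 19 20 21 22 23 24 25 26 27 28
G :  0  1  2  0  1  2  0  1  2  0  1  2  0  1  2  0  1  2  0  1  2  0  1  2  0  1  2  0  1
P-positions are exactly the n with G(n) = 0.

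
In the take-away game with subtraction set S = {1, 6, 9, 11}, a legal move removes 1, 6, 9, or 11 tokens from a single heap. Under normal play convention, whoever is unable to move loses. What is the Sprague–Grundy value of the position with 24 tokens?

n :  0  1  2  3  4  5  6  7  8  9 10 11 12 13 14 15 16 17 18 19 20 21 22 23 24
G :  0  1  0  1  0  1  2  0  1  2  3  2  0  1  0  1  2  0  1  0  1  2  0  1  0

0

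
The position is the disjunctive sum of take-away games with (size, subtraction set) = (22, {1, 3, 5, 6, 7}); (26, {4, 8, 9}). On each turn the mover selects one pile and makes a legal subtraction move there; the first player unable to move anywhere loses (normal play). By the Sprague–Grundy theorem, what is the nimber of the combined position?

Pile A, S = {1, 3, 5, 6, 7}:
n :  0  1  2  3  4  5  6  7  8  9 10 11 12 13 14 15 16 17 18 19 20 21 22
G :  0  1  0  1  0  1  2  3  2  3  2  3  0  1  0  1  0  1  2  3  2  3  2
G_A(22) = 2.
Pile B, S = {4, 8, 9}:
n :  0  1  2  3  4  5  6  7  8  9 10 11 12 13 14 15 16 17 18 19 20 21 22 23 24 25 26
G :  0  0  0  0  1  1  1  1  2  2  2  2  3  0  0  0  0  1  1  1  1  2  2  2  2  3  0
G_B(26) = 0.
Combined Grundy value = 2 ⊕ 0 = 2.

2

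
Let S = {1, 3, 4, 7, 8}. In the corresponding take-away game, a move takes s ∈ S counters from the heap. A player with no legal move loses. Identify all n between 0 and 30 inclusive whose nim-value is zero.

G(0) = 0
G(1) = mex{0} = 1
G(2) = mex{1} = 0
G(3) = mex{0,0} = 1
G(4) = mex{1,1,0} = 2
G(5) = mex{2,0,1} = 3
G(6) = mex{3,1,0} = 2
G(7) = mex{2,2,1,0} = 3
G(8) = mex{3,3,2,1,0} = 4
G(9) = mex{4,2,3,0,1} = 5
G(10) = mex{5,3,2,1,0} = 4
G(11) = mex{4,4,3,2,1} = 0
G(12) = mex{0,5,4,3,2} = 1
G(13) = mex{1,4,5,2,3} = 0
G(14) = mex{0,0,4,3,2} = 1
G(15) = mex{1,1,0,4,3} = 2
G(16) = mex{2,0,1,5,4} = 3
G(17) = mex{3,1,0,4,5} = 2
G(18) = mex{2,2,1,0,4} = 3
G(19) = mex{3,3,2,1,0} = 4
G(20) = mex{4,2,3,0,1} = 5
G(21) = mex{5,3,2,1,0} = 4
G(22) = mex{4,4,3,2,1} = 0
G(23) = mex{0,5,4,3,2} = 1
G(24) = mex{1,4,5,2,3} = 0
G(25) = mex{0,0,4,3,2} = 1
G(26) = mex{1,1,0,4,3} = 2
G(27) = mex{2,0,1,5,4} = 3
G(28) = mex{3,1,0,4,5} = 2
G(29) = mex{2,2,1,0,4} = 3
G(30) = mex{3,3,2,1,0} = 4
P-positions are exactly the n with G(n) = 0.

0, 2, 11, 13, 22, 24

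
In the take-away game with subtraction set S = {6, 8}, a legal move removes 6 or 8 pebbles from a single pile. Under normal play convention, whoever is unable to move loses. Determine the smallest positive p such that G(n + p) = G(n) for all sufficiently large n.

14

G(0) = 0
G(1) = mex{} = 0
G(2) = mex{} = 0
G(3) = mex{} = 0
G(4) = mex{} = 0
G(5) = mex{} = 0
G(6) = mex{0} = 1
G(7) = mex{0} = 1
G(8) = mex{0,0} = 1
G(9) = mex{0,0} = 1
G(10) = mex{0,0} = 1
G(11) = mex{0,0} = 1
G(12) = mex{1,0} = 2
G(13) = mex{1,0} = 2
G(14) = mex{1,1} = 0
G(15) = mex{1,1} = 0
G(16) = mex{1,1} = 0
G(17) = mex{1,1} = 0
G(18) = mex{2,1} = 0
G(19) = mex{2,1} = 0
G(20) = mex{0,2} = 1
G(21) = mex{0,2} = 1
G(22) = mex{0,0} = 1
G(23) = mex{0,0} = 1
G(24) = mex{0,0} = 1
G(25) = mex{0,0} = 1
G(26) = mex{1,0} = 2
G(27) = mex{1,0} = 2
G(28) = mex{1,1} = 0
G(29) = mex{1,1} = 0
G(n+14) = G(n) holds for n = 0,…,7 (a full window of length max(S) = 8), so the sequence is purely periodic with period 14.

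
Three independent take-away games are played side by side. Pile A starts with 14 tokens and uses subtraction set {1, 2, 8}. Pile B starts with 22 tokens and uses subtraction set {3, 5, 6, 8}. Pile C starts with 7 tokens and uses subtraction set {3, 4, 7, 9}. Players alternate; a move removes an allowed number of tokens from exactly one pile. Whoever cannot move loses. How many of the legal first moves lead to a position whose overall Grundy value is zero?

0

Pile A, S = {1, 2, 8}:
G(0) = 0
G(1) = mex{0} = 1
G(2) = mex{1,0} = 2
G(3) = mex{2,1} = 0
G(4) = mex{0,2} = 1
G(5) = mex{1,0} = 2
G(6) = mex{2,1} = 0
G(7) = mex{0,2} = 1
G(8) = mex{1,0,0} = 2
G(9) = mex{2,1,1} = 0
G(10) = mex{0,2,2} = 1
G(11) = mex{1,0,0} = 2
G(12) = mex{2,1,1} = 0
G(13) = mex{0,2,2} = 1
G(14) = mex{1,0,0} = 2
G_A(14) = 2.
Pile B, S = {3, 5, 6, 8}:
n :  0  1  2  3  4  5  6  7  8  9 10 11 12 13 14 15 16 17 18 19 20 21 22
G :  0  0  0  1  1  1  2  2  2  3  3  0  0  0  1  1  1  2  2  2  3  3  0
G_B(22) = 0.
Pile C, S = {3, 4, 7, 9}:
n : 0 1 2 3 4 5 6 7
G : 0 0 0 1 1 1 2 2
G_C(7) = 2.
Combined Grundy value = 2 ⊕ 0 ⊕ 2 = 0.
A winning move leaves total XOR = 0, i.e. changes one component's Grundy value g to g ⊕ X where X is the current total.
Pile A: target g' = 2⊕0 = 2, but every legal move changes the Grundy value (mex property), so 0 moves.
Pile B: target g' = 0⊕0 = 0, but every legal move changes the Grundy value (mex property), so 0 moves.
Pile C: target g' = 2⊕0 = 2, but every legal move changes the Grundy value (mex property), so 0 moves.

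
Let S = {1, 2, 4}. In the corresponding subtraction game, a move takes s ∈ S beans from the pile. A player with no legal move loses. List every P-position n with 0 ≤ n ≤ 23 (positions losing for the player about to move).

G(0) = 0
G(1) = mex{0} = 1
G(2) = mex{1,0} = 2
G(3) = mex{2,1} = 0
G(4) = mex{0,2,0} = 1
G(5) = mex{1,0,1} = 2
G(6) = mex{2,1,2} = 0
G(7) = mex{0,2,0} = 1
G(8) = mex{1,0,1} = 2
G(9) = mex{2,1,2} = 0
G(10) = mex{0,2,0} = 1
G(11) = mex{1,0,1} = 2
G(12) = mex{2,1,2} = 0
G(13) = mex{0,2,0} = 1
G(14) = mex{1,0,1} = 2
G(15) = mex{2,1,2} = 0
G(16) = mex{0,2,0} = 1
G(17) = mex{1,0,1} = 2
G(18) = mex{2,1,2} = 0
G(19) = mex{0,2,0} = 1
G(20) = mex{1,0,1} = 2
G(21) = mex{2,1,2} = 0
G(22) = mex{0,2,0} = 1
G(23) = mex{1,0,1} = 2
P-positions are exactly the n with G(n) = 0.

0, 3, 6, 9, 12, 15, 18, 21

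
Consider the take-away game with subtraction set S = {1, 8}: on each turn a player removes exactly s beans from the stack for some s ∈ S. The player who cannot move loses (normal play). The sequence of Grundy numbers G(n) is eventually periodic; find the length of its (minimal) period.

n :  0  1  2  3  4  5  6  7  8  9 10 11 12 13 14 15 16 17 18 19
G :  0  1  0  1  0  1  0  1  2  0  1  0  1  0  1  0  1  2  0  1
G(n+9) = G(n) holds for n = 0,…,7 (a full window of length max(S) = 8), so the sequence is purely periodic with period 9.

9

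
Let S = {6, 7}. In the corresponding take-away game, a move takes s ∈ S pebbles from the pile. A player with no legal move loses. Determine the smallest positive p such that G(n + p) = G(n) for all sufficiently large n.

G(0) = 0
G(1) = mex{} = 0
G(2) = mex{} = 0
G(3) = mex{} = 0
G(4) = mex{} = 0
G(5) = mex{} = 0
G(6) = mex{0} = 1
G(7) = mex{0,0} = 1
G(8) = mex{0,0} = 1
G(9) = mex{0,0} = 1
G(10) = mex{0,0} = 1
G(11) = mex{0,0} = 1
G(12) = mex{1,0} = 2
G(13) = mex{1,1} = 0
G(14) = mex{1,1} = 0
G(15) = mex{1,1} = 0
G(16) = mex{1,1} = 0
G(17) = mex{1,1} = 0
G(18) = mex{2,1} = 0
G(19) = mex{0,2} = 1
G(20) = mex{0,0} = 1
G(21) = mex{0,0} = 1
G(22) = mex{0,0} = 1
G(23) = mex{0,0} = 1
G(24) = mex{0,0} = 1
G(25) = mex{1,0} = 2
G(26) = mex{1,1} = 0
G(27) = mex{1,1} = 0
G(n+13) = G(n) holds for n = 0,…,6 (a full window of length max(S) = 7), so the sequence is purely periodic with period 13.

13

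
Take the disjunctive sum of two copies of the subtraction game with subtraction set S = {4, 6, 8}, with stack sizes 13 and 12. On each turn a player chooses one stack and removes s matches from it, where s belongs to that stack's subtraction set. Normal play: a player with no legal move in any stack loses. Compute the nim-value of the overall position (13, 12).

All stacks use S = {4, 6, 8}:
n :  0  1  2  3  4  5  6  7  8  9 10 11 12 13
G :  0  0  0  0  1  1  1  1  2  2  2  2  0  0
Stack A: G(13) = 0.
Stack B: G(12) = 0.
Combined Grundy value = 0 ⊕ 0 = 0.

0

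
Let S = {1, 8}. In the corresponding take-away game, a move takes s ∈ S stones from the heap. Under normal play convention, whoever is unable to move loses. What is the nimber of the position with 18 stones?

G(0) = 0
G(1) = mex{0} = 1
G(2) = mex{1} = 0
G(3) = mex{0} = 1
G(4) = mex{1} = 0
G(5) = mex{0} = 1
G(6) = mex{1} = 0
G(7) = mex{0} = 1
G(8) = mex{1,0} = 2
G(9) = mex{2,1} = 0
G(10) = mex{0,0} = 1
G(11) = mex{1,1} = 0
G(12) = mex{0,0} = 1
G(13) = mex{1,1} = 0
G(14) = mex{0,0} = 1
G(15) = mex{1,1} = 0
G(16) = mex{0,2} = 1
G(17) = mex{1,0} = 2
G(18) = mex{2,1} = 0

0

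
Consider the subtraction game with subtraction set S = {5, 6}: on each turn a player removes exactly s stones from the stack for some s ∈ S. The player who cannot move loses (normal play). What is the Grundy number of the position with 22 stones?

n :  0  1  2  3  4  5  6  7  8  9 10 11 12 13 14 15 16 17 18 19 20 21 22
G :  0  0  0  0  0  1  1  1  1  1  2  0  0  0  0  0  1  1  1  1  1  2  0

0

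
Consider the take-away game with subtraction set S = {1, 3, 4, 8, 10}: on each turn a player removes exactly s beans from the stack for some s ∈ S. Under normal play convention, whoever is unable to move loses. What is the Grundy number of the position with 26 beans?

3

n :  0  1  2  3  4  5  6  7  8  9 10 11 12 13 14 15 16 17 18 19 20 21 22 23 24 25 26
G :  0  1  0  1  2  3  2  0  1  0  1  2  3  2  0  1  0  1  2  3  2  0  1  0  1  2  3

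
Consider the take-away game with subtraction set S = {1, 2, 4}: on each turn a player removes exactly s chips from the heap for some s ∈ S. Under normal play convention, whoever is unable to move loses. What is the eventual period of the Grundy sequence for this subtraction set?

n :  0  1  2  3  4  5  6  7  8  9 10 11 12 13 14
G :  0  1  2  0  1  2  0  1  2  0  1  2  0  1  2
G(n+3) = G(n) holds for n = 0,…,3 (a full window of length max(S) = 4), so the sequence is purely periodic with period 3.

3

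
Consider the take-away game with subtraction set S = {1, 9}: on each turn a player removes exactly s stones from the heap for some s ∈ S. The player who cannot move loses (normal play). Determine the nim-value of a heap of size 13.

1

G(0) = 0
G(1) = mex{0} = 1
G(2) = mex{1} = 0
G(3) = mex{0} = 1
G(4) = mex{1} = 0
G(5) = mex{0} = 1
G(6) = mex{1} = 0
G(7) = mex{0} = 1
G(8) = mex{1} = 0
G(9) = mex{0,0} = 1
G(10) = mex{1,1} = 0
G(11) = mex{0,0} = 1
G(12) = mex{1,1} = 0
G(13) = mex{0,0} = 1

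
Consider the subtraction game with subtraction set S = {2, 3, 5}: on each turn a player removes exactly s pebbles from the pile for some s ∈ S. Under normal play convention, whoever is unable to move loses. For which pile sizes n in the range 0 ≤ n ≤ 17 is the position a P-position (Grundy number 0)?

0, 1, 7, 8, 14, 15

G(0) = 0
G(1) = mex{} = 0
G(2) = mex{0} = 1
G(3) = mex{0,0} = 1
G(4) = mex{1,0} = 2
G(5) = mex{1,1,0} = 2
G(6) = mex{2,1,0} = 3
G(7) = mex{2,2,1} = 0
G(8) = mex{3,2,1} = 0
G(9) = mex{0,3,2} = 1
G(10) = mex{0,0,2} = 1
G(11) = mex{1,0,3} = 2
G(12) = mex{1,1,0} = 2
G(13) = mex{2,1,0} = 3
G(14) = mex{2,2,1} = 0
G(15) = mex{3,2,1} = 0
G(16) = mex{0,3,2} = 1
G(17) = mex{0,0,2} = 1
P-positions are exactly the n with G(n) = 0.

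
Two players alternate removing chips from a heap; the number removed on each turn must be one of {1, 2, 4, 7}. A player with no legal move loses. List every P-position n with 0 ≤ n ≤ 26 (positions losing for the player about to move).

G(0) = 0
G(1) = mex{0} = 1
G(2) = mex{1,0} = 2
G(3) = mex{2,1} = 0
G(4) = mex{0,2,0} = 1
G(5) = mex{1,0,1} = 2
G(6) = mex{2,1,2} = 0
G(7) = mex{0,2,0,0} = 1
G(8) = mex{1,0,1,1} = 2
G(9) = mex{2,1,2,2} = 0
G(10) = mex{0,2,0,0} = 1
G(11) = mex{1,0,1,1} = 2
G(12) = mex{2,1,2,2} = 0
G(13) = mex{0,2,0,0} = 1
G(14) = mex{1,0,1,1} = 2
G(15) = mex{2,1,2,2} = 0
G(16) = mex{0,2,0,0} = 1
G(17) = mex{1,0,1,1} = 2
G(18) = mex{2,1,2,2} = 0
G(19) = mex{0,2,0,0} = 1
G(20) = mex{1,0,1,1} = 2
G(21) = mex{2,1,2,2} = 0
G(22) = mex{0,2,0,0} = 1
G(23) = mex{1,0,1,1} = 2
G(24) = mex{2,1,2,2} = 0
G(25) = mex{0,2,0,0} = 1
G(26) = mex{1,0,1,1} = 2
P-positions are exactly the n with G(n) = 0.

0, 3, 6, 9, 12, 15, 18, 21, 24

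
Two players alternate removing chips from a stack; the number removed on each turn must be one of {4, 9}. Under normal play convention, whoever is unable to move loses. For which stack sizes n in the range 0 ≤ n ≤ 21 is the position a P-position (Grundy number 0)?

G(0) = 0
G(1) = mex{} = 0
G(2) = mex{} = 0
G(3) = mex{} = 0
G(4) = mex{0} = 1
G(5) = mex{0} = 1
G(6) = mex{0} = 1
G(7) = mex{0} = 1
G(8) = mex{1} = 0
G(9) = mex{1,0} = 2
G(10) = mex{1,0} = 2
G(11) = mex{1,0} = 2
G(12) = mex{0,0} = 1
G(13) = mex{2,1} = 0
G(14) = mex{2,1} = 0
G(15) = mex{2,1} = 0
G(16) = mex{1,1} = 0
G(17) = mex{0,0} = 1
G(18) = mex{0,2} = 1
G(19) = mex{0,2} = 1
G(20) = mex{0,2} = 1
G(21) = mex{1,1} = 0
P-positions are exactly the n with G(n) = 0.

0, 1, 2, 3, 8, 13, 14, 15, 16, 21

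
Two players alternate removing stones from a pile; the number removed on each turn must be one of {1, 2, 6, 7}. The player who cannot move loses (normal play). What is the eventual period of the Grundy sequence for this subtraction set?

8

n :  0  1  2  3  4  5  6  7  8  9 10 11 12 13 14 15 16 17
G :  0  1  2  0  1  2  3  4  0  1  2  0  1  2  3  4  0  1
G(n+8) = G(n) holds for n = 0,…,6 (a full window of length max(S) = 7), so the sequence is purely periodic with period 8.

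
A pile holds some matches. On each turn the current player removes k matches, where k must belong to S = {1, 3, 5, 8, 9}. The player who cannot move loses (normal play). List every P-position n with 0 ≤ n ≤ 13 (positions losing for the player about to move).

0, 2, 4, 6

n :  0  1  2  3  4  5  6  7  8  9 10 11 12 13
G :  0  1  0  1  0  1  0  1  2  3  2  3  2  3
P-positions are exactly the n with G(n) = 0.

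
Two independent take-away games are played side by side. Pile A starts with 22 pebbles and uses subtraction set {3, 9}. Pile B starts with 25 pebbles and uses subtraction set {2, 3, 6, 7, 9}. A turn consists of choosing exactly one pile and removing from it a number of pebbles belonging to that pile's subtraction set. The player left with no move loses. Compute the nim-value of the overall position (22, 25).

4

Pile A, S = {3, 9}:
G(0) = 0
G(1) = mex{} = 0
G(2) = mex{} = 0
G(3) = mex{0} = 1
G(4) = mex{0} = 1
G(5) = mex{0} = 1
G(6) = mex{1} = 0
G(7) = mex{1} = 0
G(8) = mex{1} = 0
G(9) = mex{0,0} = 1
G(10) = mex{0,0} = 1
G(11) = mex{0,0} = 1
G(12) = mex{1,1} = 0
G(13) = mex{1,1} = 0
G(14) = mex{1,1} = 0
G(15) = mex{0,0} = 1
G(16) = mex{0,0} = 1
G(17) = mex{0,0} = 1
G(18) = mex{1,1} = 0
G(19) = mex{1,1} = 0
G(20) = mex{1,1} = 0
G(21) = mex{0,0} = 1
G(22) = mex{0,0} = 1
G_A(22) = 1.
Pile B, S = {2, 3, 6, 7, 9}:
n :  0  1  2  3  4  5  6  7  8  9 10 11 12 13 14 15 16 17 18 19 20 21 22 23 24 25
G :  0  0  1  1  2  0  3  1  2  2  3  3  4  0  5  1  4  0  0  1  1  2  2  3  3  5
G_B(25) = 5.
Combined Grundy value = 1 ⊕ 5 = 4.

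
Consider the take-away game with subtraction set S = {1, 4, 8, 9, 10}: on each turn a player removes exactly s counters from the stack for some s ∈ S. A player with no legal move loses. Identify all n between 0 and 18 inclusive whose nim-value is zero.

n :  0  1  2  3  4  5  6  7  8  9 10 11 12 13 14 15 16 17 18
G :  0  1  0  1  2  0  1  0  1  2  3  2  3  4  5  3  2  3  0
P-positions are exactly the n with G(n) = 0.

0, 2, 5, 7, 18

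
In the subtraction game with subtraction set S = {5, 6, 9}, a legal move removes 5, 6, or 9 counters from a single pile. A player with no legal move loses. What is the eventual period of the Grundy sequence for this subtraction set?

G(0) = 0
G(1) = mex{} = 0
G(2) = mex{} = 0
G(3) = mex{} = 0
G(4) = mex{} = 0
G(5) = mex{0} = 1
G(6) = mex{0,0} = 1
G(7) = mex{0,0} = 1
G(8) = mex{0,0} = 1
G(9) = mex{0,0,0} = 1
G(10) = mex{1,0,0} = 2
G(11) = mex{1,1,0} = 2
G(12) = mex{1,1,0} = 2
G(13) = mex{1,1,0} = 2
G(14) = mex{1,1,1} = 0
G(15) = mex{2,1,1} = 0
G(16) = mex{2,2,1} = 0
G(17) = mex{2,2,1} = 0
G(18) = mex{2,2,1} = 0
G(19) = mex{0,2,2} = 1
G(20) = mex{0,0,2} = 1
G(21) = mex{0,0,2} = 1
G(22) = mex{0,0,2} = 1
G(23) = mex{0,0,0} = 1
G(24) = mex{1,0,0} = 2
G(25) = mex{1,1,0} = 2
G(26) = mex{1,1,0} = 2
G(27) = mex{1,1,0} = 2
G(28) = mex{1,1,1} = 0
G(29) = mex{2,1,1} = 0
G(n+14) = G(n) holds for n = 0,…,8 (a full window of length max(S) = 9), so the sequence is purely periodic with period 14.

14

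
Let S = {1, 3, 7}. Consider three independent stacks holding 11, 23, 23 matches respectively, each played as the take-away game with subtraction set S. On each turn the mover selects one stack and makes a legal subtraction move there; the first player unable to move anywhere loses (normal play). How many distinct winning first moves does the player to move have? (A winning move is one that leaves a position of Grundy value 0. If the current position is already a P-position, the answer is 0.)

All stacks use S = {1, 3, 7}:
n :  0  1  2  3  4  5  6  7  8  9 10 11 12 13 14 15 16 17 18 19 20 21 22 23
G :  0  1  0  1  0  1  0  1  0  1  0  1  0  1  0  1  0  1  0  1  0  1  0  1
Stack A: G(11) = 1.
Stack B: G(23) = 1.
Stack C: G(23) = 1.
Combined Grundy value = 1 ⊕ 1 ⊕ 1 = 1.
A winning move leaves total XOR = 0, i.e. changes one component's Grundy value g to g ⊕ X where X is the current total.
Stack A: need g' = 1⊕1 = 0. Options: 11−1→G=0, 11−3→G=0, 11−7→G=0. Hits: 3.
Stack B: need g' = 1⊕1 = 0. Options: 23−1→G=0, 23−3→G=0, 23−7→G=0. Hits: 3.
Stack C: need g' = 1⊕1 = 0. Options: 23−1→G=0, 23−3→G=0, 23−7→G=0. Hits: 3.

9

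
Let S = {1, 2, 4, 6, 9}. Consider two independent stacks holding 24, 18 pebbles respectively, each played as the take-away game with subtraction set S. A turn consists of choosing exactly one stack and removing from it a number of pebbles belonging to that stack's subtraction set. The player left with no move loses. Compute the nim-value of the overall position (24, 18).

All stacks use S = {1, 2, 4, 6, 9}:
G(0) = 0
G(1) = mex{0} = 1
G(2) = mex{1,0} = 2
G(3) = mex{2,1} = 0
G(4) = mex{0,2,0} = 1
G(5) = mex{1,0,1} = 2
G(6) = mex{2,1,2,0} = 3
G(7) = mex{3,2,0,1} = 4
G(8) = mex{4,3,1,2} = 0
G(9) = mex{0,4,2,0,0} = 1
G(10) = mex{1,0,3,1,1} = 2
G(11) = mex{2,1,4,2,2} = 0
G(12) = mex{0,2,0,3,0} = 1
G(13) = mex{1,0,1,4,1} = 2
G(14) = mex{2,1,2,0,2} = 3
G(15) = mex{3,2,0,1,3} = 4
G(16) = mex{4,3,1,2,4} = 0
G(17) = mex{0,4,2,0,0} = 1
G(18) = mex{1,0,3,1,1} = 2
G(19) = mex{2,1,4,2,2} = 0
G(20) = mex{0,2,0,3,0} = 1
G(21) = mex{1,0,1,4,1} = 2
G(22) = mex{2,1,2,0,2} = 3
G(23) = mex{3,2,0,1,3} = 4
G(24) = mex{4,3,1,2,4} = 0
Stack A: G(24) = 0.
Stack B: G(18) = 2.
Combined Grundy value = 0 ⊕ 2 = 2.

2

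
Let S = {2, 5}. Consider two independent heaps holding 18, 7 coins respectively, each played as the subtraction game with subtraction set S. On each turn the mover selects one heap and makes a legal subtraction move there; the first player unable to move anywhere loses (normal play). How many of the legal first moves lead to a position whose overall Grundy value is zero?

All heaps use S = {2, 5}:
n :  0  1  2  3  4  5  6  7  8  9 10 11 12 13 14 15 16 17 18
G :  0  0  1  1  0  2  1  0  0  1  1  0  2  1  0  0  1  1  0
Heap A: G(18) = 0.
Heap B: G(7) = 0.
Combined Grundy value = 0 ⊕ 0 = 0.
A winning move leaves total XOR = 0, i.e. changes one component's Grundy value g to g ⊕ X where X is the current total.
Heap A: target g' = 0⊕0 = 0, but every legal move changes the Grundy value (mex property), so 0 moves.
Heap B: target g' = 0⊕0 = 0, but every legal move changes the Grundy value (mex property), so 0 moves.

0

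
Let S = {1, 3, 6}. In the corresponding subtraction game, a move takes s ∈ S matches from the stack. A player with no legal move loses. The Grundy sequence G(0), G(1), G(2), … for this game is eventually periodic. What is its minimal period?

9

G(0) = 0
G(1) = mex{0} = 1
G(2) = mex{1} = 0
G(3) = mex{0,0} = 1
G(4) = mex{1,1} = 0
G(5) = mex{0,0} = 1
G(6) = mex{1,1,0} = 2
G(7) = mex{2,0,1} = 3
G(8) = mex{3,1,0} = 2
G(9) = mex{2,2,1} = 0
G(10) = mex{0,3,0} = 1
G(11) = mex{1,2,1} = 0
G(12) = mex{0,0,2} = 1
G(13) = mex{1,1,3} = 0
G(14) = mex{0,0,2} = 1
G(15) = mex{1,1,0} = 2
G(16) = mex{2,0,1} = 3
G(17) = mex{3,1,0} = 2
G(18) = mex{2,2,1} = 0
G(19) = mex{0,3,0} = 1
G(n+9) = G(n) holds for n = 0,…,5 (a full window of length max(S) = 6), so the sequence is purely periodic with period 9.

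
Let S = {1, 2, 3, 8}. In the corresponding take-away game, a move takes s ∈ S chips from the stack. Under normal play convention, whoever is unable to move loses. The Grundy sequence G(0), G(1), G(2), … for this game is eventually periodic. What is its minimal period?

n :  0  1  2  3  4  5  6  7  8  9 10 11 12 13 14 15 16 17 18 19
G :  0  1  2  3  0  1  2  3  4  0  1  2  3  0  1  2  3  4  0  1
G(n+9) = G(n) holds for n = 0,…,7 (a full window of length max(S) = 8), so the sequence is purely periodic with period 9.

9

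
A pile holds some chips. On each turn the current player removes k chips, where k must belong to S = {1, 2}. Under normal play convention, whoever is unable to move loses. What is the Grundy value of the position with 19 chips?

1

n :  0  1  2  3  4  5  6  7  8  9 10 11 12 13 14 15 16 17 18 19
G :  0  1  2  0  1  2  0  1  2  0  1  2  0  1  2  0  1  2  0  1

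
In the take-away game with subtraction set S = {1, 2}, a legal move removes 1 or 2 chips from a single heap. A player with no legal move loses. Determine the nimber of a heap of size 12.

G(0) = 0
G(1) = mex{0} = 1
G(2) = mex{1,0} = 2
G(3) = mex{2,1} = 0
G(4) = mex{0,2} = 1
G(5) = mex{1,0} = 2
G(6) = mex{2,1} = 0
G(7) = mex{0,2} = 1
G(8) = mex{1,0} = 2
G(9) = mex{2,1} = 0
G(10) = mex{0,2} = 1
G(11) = mex{1,0} = 2
G(12) = mex{2,1} = 0

0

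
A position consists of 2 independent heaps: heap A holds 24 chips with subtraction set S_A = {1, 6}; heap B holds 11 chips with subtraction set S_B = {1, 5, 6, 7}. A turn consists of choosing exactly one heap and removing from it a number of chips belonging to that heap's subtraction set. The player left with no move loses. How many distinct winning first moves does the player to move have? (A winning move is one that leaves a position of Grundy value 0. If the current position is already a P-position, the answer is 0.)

1

Heap A, S = {1, 6}:
n :  0  1  2  3  4  5  6  7  8  9 10 11 12 13 14 15 16 17 18 19 20 21 22 23 24
G :  0  1  0  1  0  1  2  0  1  0  1  0  1  2  0  1  0  1  0  1  2  0  1  0  1
G_A(24) = 1.
Heap B, S = {1, 5, 6, 7}:
G(0) = 0
G(1) = mex{0} = 1
G(2) = mex{1} = 0
G(3) = mex{0} = 1
G(4) = mex{1} = 0
G(5) = mex{0,0} = 1
G(6) = mex{1,1,0} = 2
G(7) = mex{2,0,1,0} = 3
G(8) = mex{3,1,0,1} = 2
G(9) = mex{2,0,1,0} = 3
G(10) = mex{3,1,0,1} = 2
G(11) = mex{2,2,1,0} = 3
G_B(11) = 3.
Combined Grundy value = 1 ⊕ 3 = 2.
A winning move leaves total XOR = 0, i.e. changes one component's Grundy value g to g ⊕ X where X is the current total.
Heap A: need g' = 1⊕2 = 3. Options: 24−1→G=0, 24−6→G=0. Hits: 0.
Heap B: need g' = 3⊕2 = 1. Options: 11−1→G=2, 11−5→G=2, 11−6→G=1, 11−7→G=0. Hits: 1.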